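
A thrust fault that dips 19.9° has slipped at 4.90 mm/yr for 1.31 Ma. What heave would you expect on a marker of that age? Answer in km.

6.04 km

dip-slip = rate × time = 4.90 mm/yr × 1.31 Ma = 6419 m
heave = dip-slip × cos(dip) = 6419 × cos(19.9°) = 6040 m = 6.04 km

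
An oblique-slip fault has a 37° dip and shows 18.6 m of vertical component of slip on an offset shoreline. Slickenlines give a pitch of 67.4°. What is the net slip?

dip-slip = throw / sin(dip) = 18.6 / sin(37°) = 30.91 m
net slip = dip-slip / sin(rake) = 30.91 / sin(67.4°) = 33.5 m

33.5 m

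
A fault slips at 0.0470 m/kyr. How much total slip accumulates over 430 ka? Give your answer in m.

20.2 m

slip = rate × time = 0.0470 m/kyr × 430 ka = 20.2 m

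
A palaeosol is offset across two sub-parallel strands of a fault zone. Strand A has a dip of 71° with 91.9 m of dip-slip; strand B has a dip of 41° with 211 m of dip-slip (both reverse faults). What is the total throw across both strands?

throw_A = 91.9 × sin(71°) = 86.89 m
throw_B = 211 × sin(41°) = 138.4 m
total = 86.89 + 138.4 = 225 m

225 m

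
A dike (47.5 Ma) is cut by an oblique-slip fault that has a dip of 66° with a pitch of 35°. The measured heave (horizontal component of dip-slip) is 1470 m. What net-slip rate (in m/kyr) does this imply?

dip-slip = heave / cos(dip) = 1470 / cos(66°) = 3614 m
net slip = dip-slip / sin(rake) = 3614 / sin(35°) = 6301 m
rate = 6301 m / 47.5 Ma = 0.000133 m/yr = 0.133 m/kyr

0.133 m/kyr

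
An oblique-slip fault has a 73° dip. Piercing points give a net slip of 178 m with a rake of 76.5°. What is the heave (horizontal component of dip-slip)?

50.6 m

dip-slip = net slip × sin(rake) = 178 m × sin(76.5°) = 173.1 m
heave = dip-slip × cos(dip) = 173.1 × cos(73°) = 50.6 m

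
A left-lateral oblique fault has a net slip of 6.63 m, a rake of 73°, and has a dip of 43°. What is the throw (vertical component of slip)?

dip-slip = net slip × sin(rake) = 6.63 m × sin(73°) = 6.340 m
throw = dip-slip × sin(dip) = 6.340 × sin(43°) = 4.32 m

4.32 m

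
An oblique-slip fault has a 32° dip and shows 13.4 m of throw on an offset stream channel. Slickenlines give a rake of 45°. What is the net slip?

35.8 m

dip-slip = throw / sin(dip) = 13.4 / sin(32°) = 25.29 m
net slip = dip-slip / sin(rake) = 25.29 / sin(45°) = 35.8 m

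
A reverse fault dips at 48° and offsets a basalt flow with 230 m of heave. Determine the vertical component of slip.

255 m

throw = heave × tan(dip) = 230 × tan(48°) = 255 m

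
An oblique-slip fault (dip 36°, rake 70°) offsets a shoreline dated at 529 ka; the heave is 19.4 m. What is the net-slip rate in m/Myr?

48.2 m/Myr

dip-slip = heave / cos(dip) = 19.4 / cos(36°) = 23.98 m
net slip = dip-slip / sin(rake) = 23.98 / sin(70°) = 25.52 m
rate = 25.52 m / 529 ka = 0.0000482 m/yr = 48.2 m/Myr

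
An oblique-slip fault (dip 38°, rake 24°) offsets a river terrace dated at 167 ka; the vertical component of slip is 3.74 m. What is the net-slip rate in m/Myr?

89.4 m/Myr

dip-slip = throw / sin(dip) = 3.74 / sin(38°) = 6.075 m
net slip = dip-slip / sin(rake) = 6.075 / sin(24°) = 14.94 m
rate = 14.94 m / 167 ka = 0.0000894 m/yr = 89.4 m/Myr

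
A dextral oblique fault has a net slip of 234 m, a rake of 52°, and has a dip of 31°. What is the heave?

dip-slip = net slip × sin(rake) = 234 m × sin(52°) = 184.4 m
heave = dip-slip × cos(dip) = 184.4 × cos(31°) = 158 m

158 m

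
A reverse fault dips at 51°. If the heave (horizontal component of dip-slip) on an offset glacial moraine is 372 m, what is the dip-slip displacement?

591 m

dip-slip = heave / cos(dip) = 372 / cos(51°) = 591 m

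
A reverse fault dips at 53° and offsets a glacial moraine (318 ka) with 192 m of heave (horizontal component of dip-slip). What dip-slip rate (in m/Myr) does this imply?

1000 m/Myr

dip-slip = heave / cos(dip) = 192 m / cos(53°) = 319 m
rate = 319 m / 318 ka = 0.00100 m/yr = 1000 m/Myr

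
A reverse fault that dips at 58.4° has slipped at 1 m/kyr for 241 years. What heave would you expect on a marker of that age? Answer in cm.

12.6 cm

dip-slip = rate × time = 1 m/kyr × 241 years = 0.2410 m
heave = dip-slip × cos(dip) = 0.2410 × cos(58.4°) = 0.126 m = 12.6 cm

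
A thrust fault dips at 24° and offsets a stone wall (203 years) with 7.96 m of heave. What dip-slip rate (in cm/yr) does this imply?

dip-slip = heave / cos(dip) = 7.96 m / cos(24°) = 8.713 m
rate = 8.713 m / 203 years = 0.0429 m/yr = 4.29 cm/yr

4.29 cm/yr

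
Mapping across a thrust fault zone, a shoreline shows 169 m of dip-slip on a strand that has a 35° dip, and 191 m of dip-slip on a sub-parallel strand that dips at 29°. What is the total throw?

190 m

throw_A = 169 × sin(35°) = 96.93 m
throw_B = 191 × sin(29°) = 92.60 m
total = 96.93 + 92.60 = 190 m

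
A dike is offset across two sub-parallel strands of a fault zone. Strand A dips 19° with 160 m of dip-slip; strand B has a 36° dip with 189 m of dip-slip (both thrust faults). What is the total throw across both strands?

163 m

throw_A = 160 × sin(19°) = 52.09 m
throw_B = 189 × sin(36°) = 111.1 m
total = 52.09 + 111.1 = 163 m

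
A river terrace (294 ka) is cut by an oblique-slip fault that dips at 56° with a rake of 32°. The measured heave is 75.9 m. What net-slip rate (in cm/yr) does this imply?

0.0871 cm/yr

dip-slip = heave / cos(dip) = 75.9 / cos(56°) = 135.7 m
net slip = dip-slip / sin(rake) = 135.7 / sin(32°) = 256.1 m
rate = 256.1 m / 294 ka = 0.000871 m/yr = 0.0871 cm/yr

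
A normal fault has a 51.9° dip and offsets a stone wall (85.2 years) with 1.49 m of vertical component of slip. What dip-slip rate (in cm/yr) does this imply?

dip-slip = throw / sin(dip) = 1.49 m / sin(51.9°) = 1.893 m
rate = 1.893 m / 85.2 years = 0.0222 m/yr = 2.22 cm/yr

2.22 cm/yr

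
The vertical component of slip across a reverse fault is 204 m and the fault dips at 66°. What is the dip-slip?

223 m

dip-slip = throw / sin(dip) = 204 / sin(66°) = 223 m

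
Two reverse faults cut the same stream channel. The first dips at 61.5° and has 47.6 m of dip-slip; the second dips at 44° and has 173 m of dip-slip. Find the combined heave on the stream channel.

147 m

heave_A = 47.6 × cos(61.5°) = 22.71 m
heave_B = 173 × cos(44°) = 124.4 m
total = 22.71 + 124.4 = 147 m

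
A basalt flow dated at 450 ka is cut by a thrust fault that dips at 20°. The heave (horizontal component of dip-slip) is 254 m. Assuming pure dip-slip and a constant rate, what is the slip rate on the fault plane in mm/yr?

0.601 mm/yr

dip-slip = heave / cos(dip) = 254 m / cos(20°) = 270.3 m
rate = 270.3 m / 450 ka = 0.000601 m/yr = 0.601 mm/yr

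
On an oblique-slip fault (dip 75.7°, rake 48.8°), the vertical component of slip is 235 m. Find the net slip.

322 m

dip-slip = throw / sin(dip) = 235 / sin(75.7°) = 242.5 m
net slip = dip-slip / sin(rake) = 242.5 / sin(48.8°) = 322 m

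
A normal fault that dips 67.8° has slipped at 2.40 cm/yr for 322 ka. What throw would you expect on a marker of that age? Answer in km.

7.16 km

dip-slip = rate × time = 2.40 cm/yr × 322 ka = 7728 m
throw = dip-slip × sin(dip) = 7728 × sin(67.8°) = 7160 m = 7.16 km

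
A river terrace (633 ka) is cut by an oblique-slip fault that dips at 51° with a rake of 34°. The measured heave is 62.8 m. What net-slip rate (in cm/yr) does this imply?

0.0282 cm/yr

dip-slip = heave / cos(dip) = 62.8 / cos(51°) = 99.79 m
net slip = dip-slip / sin(rake) = 99.79 / sin(34°) = 178.5 m
rate = 178.5 m / 633 ka = 0.000282 m/yr = 0.0282 cm/yr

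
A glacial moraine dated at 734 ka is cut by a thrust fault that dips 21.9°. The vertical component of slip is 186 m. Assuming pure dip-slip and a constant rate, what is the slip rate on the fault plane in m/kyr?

0.679 m/kyr

dip-slip = throw / sin(dip) = 186 m / sin(21.9°) = 498.7 m
rate = 498.7 m / 734 ka = 0.000679 m/yr = 0.679 m/kyr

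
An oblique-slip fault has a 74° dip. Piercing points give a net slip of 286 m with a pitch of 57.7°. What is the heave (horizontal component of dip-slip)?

dip-slip = net slip × sin(rake) = 286 m × sin(57.7°) = 241.7 m
heave = dip-slip × cos(dip) = 241.7 × cos(74°) = 66.6 m

66.6 m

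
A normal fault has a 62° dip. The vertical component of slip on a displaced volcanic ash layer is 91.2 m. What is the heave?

48.5 m

heave = throw / tan(dip) = 91.2 / tan(62°) = 48.5 m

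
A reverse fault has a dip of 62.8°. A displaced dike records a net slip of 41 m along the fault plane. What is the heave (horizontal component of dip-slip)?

18.7 m

heave = dip-slip × cos(dip) = 41 m × cos(62.8°) = 18.7 m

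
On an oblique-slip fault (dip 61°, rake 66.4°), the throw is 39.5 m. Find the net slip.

49.3 m

dip-slip = throw / sin(dip) = 39.5 / sin(61°) = 45.16 m
net slip = dip-slip / sin(rake) = 45.16 / sin(66.4°) = 49.3 m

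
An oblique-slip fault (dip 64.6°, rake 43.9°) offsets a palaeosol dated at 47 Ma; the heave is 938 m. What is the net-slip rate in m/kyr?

0.0671 m/kyr

dip-slip = heave / cos(dip) = 938 / cos(64.6°) = 2187 m
net slip = dip-slip / sin(rake) = 2187 / sin(43.9°) = 3154 m
rate = 3154 m / 47 Ma = 0.0000671 m/yr = 0.0671 m/kyr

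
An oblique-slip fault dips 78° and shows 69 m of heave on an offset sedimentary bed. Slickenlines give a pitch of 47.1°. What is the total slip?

453 m

dip-slip = heave / cos(dip) = 69 / cos(78°) = 331.9 m
net slip = dip-slip / sin(rake) = 331.9 / sin(47.1°) = 453 m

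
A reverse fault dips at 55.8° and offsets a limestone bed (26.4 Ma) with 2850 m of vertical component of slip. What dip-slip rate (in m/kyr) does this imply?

0.131 m/kyr

dip-slip = throw / sin(dip) = 2850 m / sin(55.8°) = 3446 m
rate = 3446 m / 26.4 Ma = 0.000131 m/yr = 0.131 m/kyr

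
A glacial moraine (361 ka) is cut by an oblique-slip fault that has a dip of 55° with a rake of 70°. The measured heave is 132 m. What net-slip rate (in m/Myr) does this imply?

dip-slip = heave / cos(dip) = 132 / cos(55°) = 230.1 m
net slip = dip-slip / sin(rake) = 230.1 / sin(70°) = 244.9 m
rate = 244.9 m / 361 ka = 0.000678 m/yr = 678 m/Myr

678 m/Myr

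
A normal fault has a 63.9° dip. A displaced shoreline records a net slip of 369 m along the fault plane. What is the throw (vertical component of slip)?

331 m

throw = dip-slip × sin(dip) = 369 m × sin(63.9°) = 331 m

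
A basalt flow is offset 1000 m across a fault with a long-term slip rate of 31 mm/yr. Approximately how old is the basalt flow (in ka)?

age = offset / rate = 1000 m / (31 mm/yr) = 32300 yr = 32.3 ka

32.3 ka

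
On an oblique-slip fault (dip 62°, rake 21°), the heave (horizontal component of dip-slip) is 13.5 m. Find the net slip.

dip-slip = heave / cos(dip) = 13.5 / cos(62°) = 28.76 m
net slip = dip-slip / sin(rake) = 28.76 / sin(21°) = 80.2 m

80.2 m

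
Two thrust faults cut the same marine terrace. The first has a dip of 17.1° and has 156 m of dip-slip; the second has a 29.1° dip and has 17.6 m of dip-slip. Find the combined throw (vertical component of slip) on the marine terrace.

throw_A = 156 × sin(17.1°) = 45.87 m
throw_B = 17.6 × sin(29.1°) = 8.560 m
total = 45.87 + 8.560 = 54.4 m

54.4 m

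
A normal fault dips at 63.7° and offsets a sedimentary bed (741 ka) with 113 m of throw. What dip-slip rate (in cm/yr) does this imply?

0.0170 cm/yr

dip-slip = throw / sin(dip) = 113 m / sin(63.7°) = 126 m
rate = 126 m / 741 ka = 0.000170 m/yr = 0.0170 cm/yr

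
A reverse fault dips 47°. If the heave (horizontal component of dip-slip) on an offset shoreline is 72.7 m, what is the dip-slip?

107 m

dip-slip = heave / cos(dip) = 72.7 / cos(47°) = 107 m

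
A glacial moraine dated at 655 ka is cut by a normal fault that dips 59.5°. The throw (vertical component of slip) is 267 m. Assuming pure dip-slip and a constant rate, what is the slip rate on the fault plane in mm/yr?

0.473 mm/yr

dip-slip = throw / sin(dip) = 267 m / sin(59.5°) = 309.9 m
rate = 309.9 m / 655 ka = 0.000473 m/yr = 0.473 mm/yr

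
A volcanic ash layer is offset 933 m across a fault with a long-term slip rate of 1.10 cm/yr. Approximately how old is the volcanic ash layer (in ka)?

age = offset / rate = 933 m / (1.10 cm/yr) = 84800 yr = 84.8 ka

84.8 ka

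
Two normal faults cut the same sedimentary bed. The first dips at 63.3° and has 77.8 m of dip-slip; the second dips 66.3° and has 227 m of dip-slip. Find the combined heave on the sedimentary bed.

heave_A = 77.8 × cos(63.3°) = 34.96 m
heave_B = 227 × cos(66.3°) = 91.24 m
total = 34.96 + 91.24 = 126 m

126 m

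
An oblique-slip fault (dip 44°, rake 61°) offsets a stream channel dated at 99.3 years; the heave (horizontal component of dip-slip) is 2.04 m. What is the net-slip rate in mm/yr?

32.7 mm/yr

dip-slip = heave / cos(dip) = 2.04 / cos(44°) = 2.836 m
net slip = dip-slip / sin(rake) = 2.836 / sin(61°) = 3.242 m
rate = 3.242 m / 99.3 years = 0.0327 m/yr = 32.7 mm/yr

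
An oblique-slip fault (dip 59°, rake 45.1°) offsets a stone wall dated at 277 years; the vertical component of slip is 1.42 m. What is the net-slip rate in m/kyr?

dip-slip = throw / sin(dip) = 1.42 / sin(59°) = 1.657 m
net slip = dip-slip / sin(rake) = 1.657 / sin(45.1°) = 2.339 m
rate = 2.339 m / 277 years = 0.00844 m/yr = 8.44 m/kyr

8.44 m/kyr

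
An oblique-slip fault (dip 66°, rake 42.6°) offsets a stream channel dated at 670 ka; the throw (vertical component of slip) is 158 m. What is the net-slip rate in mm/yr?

dip-slip = throw / sin(dip) = 158 / sin(66°) = 173 m
net slip = dip-slip / sin(rake) = 173 / sin(42.6°) = 255.5 m
rate = 255.5 m / 670 ka = 0.000381 m/yr = 0.381 mm/yr

0.381 mm/yr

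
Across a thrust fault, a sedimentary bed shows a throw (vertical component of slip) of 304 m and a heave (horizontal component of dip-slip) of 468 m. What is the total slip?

558 m

net slip = √(throw² + heave²) = √(304² + 468²) = 558 m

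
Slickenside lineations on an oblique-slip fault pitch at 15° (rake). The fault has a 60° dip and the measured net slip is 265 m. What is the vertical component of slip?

59.4 m

dip-slip = net slip × sin(rake) = 265 m × sin(15°) = 68.59 m
throw = dip-slip × sin(dip) = 68.59 × sin(60°) = 59.4 m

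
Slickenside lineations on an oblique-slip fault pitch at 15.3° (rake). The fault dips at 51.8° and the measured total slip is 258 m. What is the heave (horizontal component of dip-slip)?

dip-slip = net slip × sin(rake) = 258 m × sin(15.3°) = 68.08 m
heave = dip-slip × cos(dip) = 68.08 × cos(51.8°) = 42.1 m

42.1 m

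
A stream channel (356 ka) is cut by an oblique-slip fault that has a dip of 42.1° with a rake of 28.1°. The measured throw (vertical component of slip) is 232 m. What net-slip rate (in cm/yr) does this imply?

0.206 cm/yr

dip-slip = throw / sin(dip) = 232 / sin(42.1°) = 346 m
net slip = dip-slip / sin(rake) = 346 / sin(28.1°) = 734.7 m
rate = 734.7 m / 356 ka = 0.00206 m/yr = 0.206 cm/yr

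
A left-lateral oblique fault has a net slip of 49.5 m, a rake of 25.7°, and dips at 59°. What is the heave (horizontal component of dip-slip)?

11.1 m

dip-slip = net slip × sin(rake) = 49.5 m × sin(25.7°) = 21.47 m
heave = dip-slip × cos(dip) = 21.47 × cos(59°) = 11.1 m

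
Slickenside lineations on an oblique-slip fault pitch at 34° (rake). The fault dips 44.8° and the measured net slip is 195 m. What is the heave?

dip-slip = net slip × sin(rake) = 195 m × sin(34°) = 109 m
heave = dip-slip × cos(dip) = 109 × cos(44.8°) = 77.4 m

77.4 m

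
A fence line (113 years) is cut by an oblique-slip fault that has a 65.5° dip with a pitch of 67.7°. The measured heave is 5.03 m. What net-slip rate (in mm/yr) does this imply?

dip-slip = heave / cos(dip) = 5.03 / cos(65.5°) = 12.13 m
net slip = dip-slip / sin(rake) = 12.13 / sin(67.7°) = 13.11 m
rate = 13.11 m / 113 years = 0.116 m/yr = 116 mm/yr

116 mm/yr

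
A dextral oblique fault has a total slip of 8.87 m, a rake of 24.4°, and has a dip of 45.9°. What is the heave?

dip-slip = net slip × sin(rake) = 8.87 m × sin(24.4°) = 3.664 m
heave = dip-slip × cos(dip) = 3.664 × cos(45.9°) = 2.55 m

2.55 m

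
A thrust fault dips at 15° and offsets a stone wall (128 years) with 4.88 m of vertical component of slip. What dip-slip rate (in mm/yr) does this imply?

dip-slip = throw / sin(dip) = 4.88 m / sin(15°) = 18.85 m
rate = 18.85 m / 128 years = 0.147 m/yr = 147 mm/yr

147 mm/yr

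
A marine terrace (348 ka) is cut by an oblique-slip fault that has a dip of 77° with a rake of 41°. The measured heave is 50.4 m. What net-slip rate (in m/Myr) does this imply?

981 m/Myr

dip-slip = heave / cos(dip) = 50.4 / cos(77°) = 224 m
net slip = dip-slip / sin(rake) = 224 / sin(41°) = 341.5 m
rate = 341.5 m / 348 ka = 0.000981 m/yr = 981 m/Myr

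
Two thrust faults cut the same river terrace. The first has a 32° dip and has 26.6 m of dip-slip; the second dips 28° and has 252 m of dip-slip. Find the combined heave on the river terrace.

245 m

heave_A = 26.6 × cos(32°) = 22.56 m
heave_B = 252 × cos(28°) = 222.5 m
total = 22.56 + 222.5 = 245 m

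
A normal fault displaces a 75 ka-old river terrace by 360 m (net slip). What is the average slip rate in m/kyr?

4.80 m/kyr

rate = 360 m / 75 ka = 0.00480 m/yr = 4.80 m/kyr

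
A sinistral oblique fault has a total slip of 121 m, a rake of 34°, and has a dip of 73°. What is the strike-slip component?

strike-slip = net slip × cos(rake) = 121 m × cos(34°) = 100 m

100 m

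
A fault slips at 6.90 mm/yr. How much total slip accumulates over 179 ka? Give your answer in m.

1240 m

slip = rate × time = 6.90 mm/yr × 179 ka = 1240 m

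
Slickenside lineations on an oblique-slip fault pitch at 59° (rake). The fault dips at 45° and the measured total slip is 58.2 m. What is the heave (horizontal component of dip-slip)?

35.3 m

dip-slip = net slip × sin(rake) = 58.2 m × sin(59°) = 49.89 m
heave = dip-slip × cos(dip) = 49.89 × cos(45°) = 35.3 m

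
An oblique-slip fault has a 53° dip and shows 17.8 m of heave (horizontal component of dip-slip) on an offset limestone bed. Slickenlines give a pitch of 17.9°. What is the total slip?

96.2 m

dip-slip = heave / cos(dip) = 17.8 / cos(53°) = 29.58 m
net slip = dip-slip / sin(rake) = 29.58 / sin(17.9°) = 96.2 m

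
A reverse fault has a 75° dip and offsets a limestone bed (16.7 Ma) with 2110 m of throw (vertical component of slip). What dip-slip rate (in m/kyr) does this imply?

dip-slip = throw / sin(dip) = 2110 m / sin(75°) = 2184 m
rate = 2184 m / 16.7 Ma = 0.000131 m/yr = 0.131 m/kyr

0.131 m/kyr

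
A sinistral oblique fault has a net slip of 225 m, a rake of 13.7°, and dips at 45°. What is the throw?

37.7 m

dip-slip = net slip × sin(rake) = 225 m × sin(13.7°) = 53.29 m
throw = dip-slip × sin(dip) = 53.29 × sin(45°) = 37.7 m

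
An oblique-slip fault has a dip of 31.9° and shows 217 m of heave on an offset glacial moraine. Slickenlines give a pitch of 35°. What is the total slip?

446 m

dip-slip = heave / cos(dip) = 217 / cos(31.9°) = 255.6 m
net slip = dip-slip / sin(rake) = 255.6 / sin(35°) = 446 m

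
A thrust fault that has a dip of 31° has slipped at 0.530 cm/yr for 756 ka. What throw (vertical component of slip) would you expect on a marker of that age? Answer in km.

2.06 km

dip-slip = rate × time = 0.530 cm/yr × 756 ka = 4007 m
throw = dip-slip × sin(dip) = 4007 × sin(31°) = 2060 m = 2.06 km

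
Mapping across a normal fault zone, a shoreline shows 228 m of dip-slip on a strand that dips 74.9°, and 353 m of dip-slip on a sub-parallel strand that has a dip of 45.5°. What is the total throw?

472 m

throw_A = 228 × sin(74.9°) = 220.1 m
throw_B = 353 × sin(45.5°) = 251.8 m
total = 220.1 + 251.8 = 472 m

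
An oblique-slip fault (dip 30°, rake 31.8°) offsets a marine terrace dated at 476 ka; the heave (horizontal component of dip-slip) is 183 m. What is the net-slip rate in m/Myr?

dip-slip = heave / cos(dip) = 183 / cos(30°) = 211.3 m
net slip = dip-slip / sin(rake) = 211.3 / sin(31.8°) = 401 m
rate = 401 m / 476 ka = 0.000842 m/yr = 842 m/Myr

842 m/Myr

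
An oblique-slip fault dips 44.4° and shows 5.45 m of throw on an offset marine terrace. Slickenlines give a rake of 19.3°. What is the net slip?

dip-slip = throw / sin(dip) = 5.45 / sin(44.4°) = 7.789 m
net slip = dip-slip / sin(rake) = 7.789 / sin(19.3°) = 23.6 m

23.6 m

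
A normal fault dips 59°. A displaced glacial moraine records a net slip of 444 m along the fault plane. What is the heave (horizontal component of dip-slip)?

heave = dip-slip × cos(dip) = 444 m × cos(59°) = 229 m

229 m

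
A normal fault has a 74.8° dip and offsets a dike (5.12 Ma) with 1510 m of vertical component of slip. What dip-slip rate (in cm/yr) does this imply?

dip-slip = throw / sin(dip) = 1510 m / sin(74.8°) = 1565 m
rate = 1565 m / 5.12 Ma = 0.000306 m/yr = 0.0306 cm/yr

0.0306 cm/yr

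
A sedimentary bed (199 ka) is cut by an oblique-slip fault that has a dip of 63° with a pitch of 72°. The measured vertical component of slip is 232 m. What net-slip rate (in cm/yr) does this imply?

dip-slip = throw / sin(dip) = 232 / sin(63°) = 260.4 m
net slip = dip-slip / sin(rake) = 260.4 / sin(72°) = 273.8 m
rate = 273.8 m / 199 ka = 0.00138 m/yr = 0.138 cm/yr

0.138 cm/yr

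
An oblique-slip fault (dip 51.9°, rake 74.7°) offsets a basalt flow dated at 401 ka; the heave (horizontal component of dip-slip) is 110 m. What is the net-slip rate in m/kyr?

0.461 m/kyr

dip-slip = heave / cos(dip) = 110 / cos(51.9°) = 178.3 m
net slip = dip-slip / sin(rake) = 178.3 / sin(74.7°) = 184.8 m
rate = 184.8 m / 401 ka = 0.000461 m/yr = 0.461 m/kyr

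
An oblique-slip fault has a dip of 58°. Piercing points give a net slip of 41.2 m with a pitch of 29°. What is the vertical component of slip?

16.9 m

dip-slip = net slip × sin(rake) = 41.2 m × sin(29°) = 19.97 m
throw = dip-slip × sin(dip) = 19.97 × sin(58°) = 16.9 m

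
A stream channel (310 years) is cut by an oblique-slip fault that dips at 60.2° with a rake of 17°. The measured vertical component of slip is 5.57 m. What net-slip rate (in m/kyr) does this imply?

70.8 m/kyr

dip-slip = throw / sin(dip) = 5.57 / sin(60.2°) = 6.419 m
net slip = dip-slip / sin(rake) = 6.419 / sin(17°) = 21.95 m
rate = 21.95 m / 310 years = 0.0708 m/yr = 70.8 m/kyr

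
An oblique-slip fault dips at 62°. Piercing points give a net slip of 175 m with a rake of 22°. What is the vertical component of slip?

57.9 m

dip-slip = net slip × sin(rake) = 175 m × sin(22°) = 65.56 m
throw = dip-slip × sin(dip) = 65.56 × sin(62°) = 57.9 m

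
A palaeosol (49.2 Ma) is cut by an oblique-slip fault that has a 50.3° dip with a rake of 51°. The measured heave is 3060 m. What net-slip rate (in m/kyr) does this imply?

dip-slip = heave / cos(dip) = 3060 / cos(50.3°) = 4790 m
net slip = dip-slip / sin(rake) = 4790 / sin(51°) = 6164 m
rate = 6164 m / 49.2 Ma = 0.000125 m/yr = 0.125 m/kyr

0.125 m/kyr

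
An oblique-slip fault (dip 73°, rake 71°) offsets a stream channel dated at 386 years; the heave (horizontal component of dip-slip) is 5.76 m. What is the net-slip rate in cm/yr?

5.40 cm/yr

dip-slip = heave / cos(dip) = 5.76 / cos(73°) = 19.70 m
net slip = dip-slip / sin(rake) = 19.70 / sin(71°) = 20.84 m
rate = 20.84 m / 386 years = 0.0540 m/yr = 5.40 cm/yr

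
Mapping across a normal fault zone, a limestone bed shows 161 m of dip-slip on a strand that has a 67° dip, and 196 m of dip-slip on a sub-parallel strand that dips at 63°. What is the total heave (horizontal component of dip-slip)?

heave_A = 161 × cos(67°) = 62.91 m
heave_B = 196 × cos(63°) = 88.98 m
total = 62.91 + 88.98 = 152 m

152 m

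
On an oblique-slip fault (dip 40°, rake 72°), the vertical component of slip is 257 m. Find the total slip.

420 m

dip-slip = throw / sin(dip) = 257 / sin(40°) = 399.8 m
net slip = dip-slip / sin(rake) = 399.8 / sin(72°) = 420 m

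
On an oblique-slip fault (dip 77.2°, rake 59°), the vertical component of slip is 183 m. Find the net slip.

219 m

dip-slip = throw / sin(dip) = 183 / sin(77.2°) = 187.7 m
net slip = dip-slip / sin(rake) = 187.7 / sin(59°) = 219 m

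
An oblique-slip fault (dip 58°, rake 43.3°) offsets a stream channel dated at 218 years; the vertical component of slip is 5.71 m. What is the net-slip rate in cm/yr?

4.50 cm/yr

dip-slip = throw / sin(dip) = 5.71 / sin(58°) = 6.733 m
net slip = dip-slip / sin(rake) = 6.733 / sin(43.3°) = 9.818 m
rate = 9.818 m / 218 years = 0.0450 m/yr = 4.50 cm/yr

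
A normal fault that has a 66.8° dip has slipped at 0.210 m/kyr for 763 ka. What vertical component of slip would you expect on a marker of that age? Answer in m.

dip-slip = rate × time = 0.210 m/kyr × 763 ka = 160.2 m
throw = dip-slip × sin(dip) = 160.2 × sin(66.8°) = 147 m

147 m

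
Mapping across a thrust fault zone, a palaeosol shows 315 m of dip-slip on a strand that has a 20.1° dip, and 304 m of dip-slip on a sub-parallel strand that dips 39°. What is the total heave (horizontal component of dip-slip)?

532 m

heave_A = 315 × cos(20.1°) = 295.8 m
heave_B = 304 × cos(39°) = 236.3 m
total = 295.8 + 236.3 = 532 m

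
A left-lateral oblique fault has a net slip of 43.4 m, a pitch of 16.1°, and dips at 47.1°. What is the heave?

8.19 m

dip-slip = net slip × sin(rake) = 43.4 m × sin(16.1°) = 12.04 m
heave = dip-slip × cos(dip) = 12.04 × cos(47.1°) = 8.19 m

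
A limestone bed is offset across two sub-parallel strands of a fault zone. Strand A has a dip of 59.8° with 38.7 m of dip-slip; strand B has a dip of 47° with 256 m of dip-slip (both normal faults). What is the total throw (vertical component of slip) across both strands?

throw_A = 38.7 × sin(59.8°) = 33.45 m
throw_B = 256 × sin(47°) = 187.2 m
total = 33.45 + 187.2 = 221 m

221 m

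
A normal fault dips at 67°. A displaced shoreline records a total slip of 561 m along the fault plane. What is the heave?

heave = dip-slip × cos(dip) = 561 m × cos(67°) = 219 m

219 m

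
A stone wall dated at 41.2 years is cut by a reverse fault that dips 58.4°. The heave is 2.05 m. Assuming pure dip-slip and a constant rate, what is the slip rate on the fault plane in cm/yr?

9.50 cm/yr

dip-slip = heave / cos(dip) = 2.05 m / cos(58.4°) = 3.912 m
rate = 3.912 m / 41.2 years = 0.0950 m/yr = 9.50 cm/yr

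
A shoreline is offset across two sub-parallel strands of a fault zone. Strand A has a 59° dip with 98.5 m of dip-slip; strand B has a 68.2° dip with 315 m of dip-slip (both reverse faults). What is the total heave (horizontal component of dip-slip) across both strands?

168 m

heave_A = 98.5 × cos(59°) = 50.73 m
heave_B = 315 × cos(68.2°) = 117 m
total = 50.73 + 117 = 168 m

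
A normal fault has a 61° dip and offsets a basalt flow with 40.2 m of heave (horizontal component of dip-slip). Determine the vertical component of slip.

throw = heave × tan(dip) = 40.2 × tan(61°) = 72.5 m

72.5 m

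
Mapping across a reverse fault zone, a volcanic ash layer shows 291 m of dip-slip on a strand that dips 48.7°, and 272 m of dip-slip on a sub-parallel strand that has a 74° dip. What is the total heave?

267 m

heave_A = 291 × cos(48.7°) = 192.1 m
heave_B = 272 × cos(74°) = 74.97 m
total = 192.1 + 74.97 = 267 m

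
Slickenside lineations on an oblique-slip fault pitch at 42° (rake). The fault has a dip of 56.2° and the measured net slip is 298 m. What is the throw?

166 m

dip-slip = net slip × sin(rake) = 298 m × sin(42°) = 199.4 m
throw = dip-slip × sin(dip) = 199.4 × sin(56.2°) = 166 m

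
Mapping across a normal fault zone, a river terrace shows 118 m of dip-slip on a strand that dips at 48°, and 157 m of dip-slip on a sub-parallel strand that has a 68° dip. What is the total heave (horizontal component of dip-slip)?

138 m

heave_A = 118 × cos(48°) = 78.96 m
heave_B = 157 × cos(68°) = 58.81 m
total = 78.96 + 58.81 = 138 m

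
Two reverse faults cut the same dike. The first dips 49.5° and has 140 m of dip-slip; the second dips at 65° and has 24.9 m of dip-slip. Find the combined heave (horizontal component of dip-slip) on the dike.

101 m

heave_A = 140 × cos(49.5°) = 90.92 m
heave_B = 24.9 × cos(65°) = 10.52 m
total = 90.92 + 10.52 = 101 m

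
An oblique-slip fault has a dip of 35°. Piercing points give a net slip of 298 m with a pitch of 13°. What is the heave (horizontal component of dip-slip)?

dip-slip = net slip × sin(rake) = 298 m × sin(13°) = 67.04 m
heave = dip-slip × cos(dip) = 67.04 × cos(35°) = 54.9 m

54.9 m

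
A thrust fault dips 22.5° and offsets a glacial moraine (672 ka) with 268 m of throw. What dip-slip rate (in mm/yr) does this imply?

1.04 mm/yr

dip-slip = throw / sin(dip) = 268 m / sin(22.5°) = 700.3 m
rate = 700.3 m / 672 ka = 0.00104 m/yr = 1.04 mm/yr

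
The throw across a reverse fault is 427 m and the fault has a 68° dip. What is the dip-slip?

461 m

dip-slip = throw / sin(dip) = 427 / sin(68°) = 461 m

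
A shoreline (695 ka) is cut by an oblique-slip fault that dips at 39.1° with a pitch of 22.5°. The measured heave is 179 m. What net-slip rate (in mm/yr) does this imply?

0.867 mm/yr

dip-slip = heave / cos(dip) = 179 / cos(39.1°) = 230.7 m
net slip = dip-slip / sin(rake) = 230.7 / sin(22.5°) = 602.7 m
rate = 602.7 m / 695 ka = 0.000867 m/yr = 0.867 mm/yr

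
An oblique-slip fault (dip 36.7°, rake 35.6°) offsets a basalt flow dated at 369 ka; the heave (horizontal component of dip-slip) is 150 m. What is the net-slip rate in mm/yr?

0.871 mm/yr

dip-slip = heave / cos(dip) = 150 / cos(36.7°) = 187.1 m
net slip = dip-slip / sin(rake) = 187.1 / sin(35.6°) = 321.4 m
rate = 321.4 m / 369 ka = 0.000871 m/yr = 0.871 mm/yr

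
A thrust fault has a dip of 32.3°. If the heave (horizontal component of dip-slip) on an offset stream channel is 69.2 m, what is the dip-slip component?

81.9 m

dip-slip = heave / cos(dip) = 69.2 / cos(32.3°) = 81.9 m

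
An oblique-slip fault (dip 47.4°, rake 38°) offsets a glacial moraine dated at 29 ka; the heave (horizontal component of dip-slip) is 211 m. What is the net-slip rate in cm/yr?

dip-slip = heave / cos(dip) = 211 / cos(47.4°) = 311.7 m
net slip = dip-slip / sin(rake) = 311.7 / sin(38°) = 506.3 m
rate = 506.3 m / 29 ka = 0.0175 m/yr = 1.75 cm/yr

1.75 cm/yr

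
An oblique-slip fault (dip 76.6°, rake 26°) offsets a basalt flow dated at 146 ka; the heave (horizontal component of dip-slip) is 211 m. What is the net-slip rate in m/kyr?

14.2 m/kyr

dip-slip = heave / cos(dip) = 211 / cos(76.6°) = 910.5 m
net slip = dip-slip / sin(rake) = 910.5 / sin(26°) = 2077 m
rate = 2077 m / 146 ka = 0.0142 m/yr = 14.2 m/kyr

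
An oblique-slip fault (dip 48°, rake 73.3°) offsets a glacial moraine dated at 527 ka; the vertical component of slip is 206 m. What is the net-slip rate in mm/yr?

dip-slip = throw / sin(dip) = 206 / sin(48°) = 277.2 m
net slip = dip-slip / sin(rake) = 277.2 / sin(73.3°) = 289.4 m
rate = 289.4 m / 527 ka = 0.000549 m/yr = 0.549 mm/yr

0.549 mm/yr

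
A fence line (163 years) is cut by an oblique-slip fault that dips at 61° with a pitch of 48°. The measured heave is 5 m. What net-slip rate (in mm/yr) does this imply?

dip-slip = heave / cos(dip) = 5 / cos(61°) = 10.31 m
net slip = dip-slip / sin(rake) = 10.31 / sin(48°) = 13.88 m
rate = 13.88 m / 163 years = 0.0851 m/yr = 85.1 mm/yr

85.1 mm/yr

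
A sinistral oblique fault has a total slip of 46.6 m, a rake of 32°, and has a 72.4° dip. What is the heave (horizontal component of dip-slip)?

dip-slip = net slip × sin(rake) = 46.6 m × sin(32°) = 24.69 m
heave = dip-slip × cos(dip) = 24.69 × cos(72.4°) = 7.47 m

7.47 m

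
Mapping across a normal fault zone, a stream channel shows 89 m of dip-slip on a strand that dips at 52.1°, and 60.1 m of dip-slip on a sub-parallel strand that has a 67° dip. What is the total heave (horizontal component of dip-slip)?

78.2 m

heave_A = 89 × cos(52.1°) = 54.67 m
heave_B = 60.1 × cos(67°) = 23.48 m
total = 54.67 + 23.48 = 78.2 m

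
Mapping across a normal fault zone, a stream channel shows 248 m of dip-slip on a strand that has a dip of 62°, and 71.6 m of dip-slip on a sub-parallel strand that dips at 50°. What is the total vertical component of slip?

274 m

throw_A = 248 × sin(62°) = 219 m
throw_B = 71.6 × sin(50°) = 54.85 m
total = 219 + 54.85 = 274 m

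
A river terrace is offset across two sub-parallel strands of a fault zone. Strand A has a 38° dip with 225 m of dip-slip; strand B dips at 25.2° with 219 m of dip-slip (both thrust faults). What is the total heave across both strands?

heave_A = 225 × cos(38°) = 177.3 m
heave_B = 219 × cos(25.2°) = 198.2 m
total = 177.3 + 198.2 = 375 m

375 m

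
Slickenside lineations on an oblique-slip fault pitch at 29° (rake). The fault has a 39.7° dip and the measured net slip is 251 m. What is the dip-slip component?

dip-slip = net slip × sin(rake) = 251 m × sin(29°) = 122 m

122 m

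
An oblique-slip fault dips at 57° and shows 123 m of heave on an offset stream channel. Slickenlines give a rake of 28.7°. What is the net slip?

dip-slip = heave / cos(dip) = 123 / cos(57°) = 225.8 m
net slip = dip-slip / sin(rake) = 225.8 / sin(28.7°) = 470 m

470 m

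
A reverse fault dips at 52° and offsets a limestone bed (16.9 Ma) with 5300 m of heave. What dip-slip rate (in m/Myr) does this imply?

509 m/Myr

dip-slip = heave / cos(dip) = 5300 m / cos(52°) = 8609 m
rate = 8609 m / 16.9 Ma = 0.000509 m/yr = 509 m/Myr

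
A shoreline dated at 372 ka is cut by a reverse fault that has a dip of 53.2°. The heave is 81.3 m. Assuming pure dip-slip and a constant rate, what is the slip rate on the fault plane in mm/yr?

0.365 mm/yr

dip-slip = heave / cos(dip) = 81.3 m / cos(53.2°) = 135.7 m
rate = 135.7 m / 372 ka = 0.000365 m/yr = 0.365 mm/yr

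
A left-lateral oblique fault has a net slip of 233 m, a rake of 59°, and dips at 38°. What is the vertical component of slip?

123 m

dip-slip = net slip × sin(rake) = 233 m × sin(59°) = 199.7 m
throw = dip-slip × sin(dip) = 199.7 × sin(38°) = 123 m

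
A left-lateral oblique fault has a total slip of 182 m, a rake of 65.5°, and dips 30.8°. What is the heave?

dip-slip = net slip × sin(rake) = 182 m × sin(65.5°) = 165.6 m
heave = dip-slip × cos(dip) = 165.6 × cos(30.8°) = 142 m

142 m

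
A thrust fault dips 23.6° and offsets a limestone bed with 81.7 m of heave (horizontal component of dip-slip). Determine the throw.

35.7 m

throw = heave × tan(dip) = 81.7 × tan(23.6°) = 35.7 m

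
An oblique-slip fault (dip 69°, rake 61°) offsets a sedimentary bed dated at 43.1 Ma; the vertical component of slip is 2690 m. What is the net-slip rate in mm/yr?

0.0764 mm/yr

dip-slip = throw / sin(dip) = 2690 / sin(69°) = 2881 m
net slip = dip-slip / sin(rake) = 2881 / sin(61°) = 3294 m
rate = 3294 m / 43.1 Ma = 0.0000764 m/yr = 0.0764 mm/yr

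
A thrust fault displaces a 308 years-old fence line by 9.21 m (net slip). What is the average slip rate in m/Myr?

29900 m/Myr

rate = 9.21 m / 308 years = 0.0299 m/yr = 29900 m/Myr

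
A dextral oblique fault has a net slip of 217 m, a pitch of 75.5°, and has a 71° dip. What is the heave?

68.4 m

dip-slip = net slip × sin(rake) = 217 m × sin(75.5°) = 210.1 m
heave = dip-slip × cos(dip) = 210.1 × cos(71°) = 68.4 m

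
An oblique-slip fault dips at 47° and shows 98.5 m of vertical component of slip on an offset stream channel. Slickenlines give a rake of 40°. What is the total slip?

210 m

dip-slip = throw / sin(dip) = 98.5 / sin(47°) = 134.7 m
net slip = dip-slip / sin(rake) = 134.7 / sin(40°) = 210 m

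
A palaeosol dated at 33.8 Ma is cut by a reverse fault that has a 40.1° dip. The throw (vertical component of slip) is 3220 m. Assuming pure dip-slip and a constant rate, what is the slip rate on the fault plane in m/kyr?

dip-slip = throw / sin(dip) = 3220 m / sin(40.1°) = 4999 m
rate = 4999 m / 33.8 Ma = 0.000148 m/yr = 0.148 m/kyr

0.148 m/kyr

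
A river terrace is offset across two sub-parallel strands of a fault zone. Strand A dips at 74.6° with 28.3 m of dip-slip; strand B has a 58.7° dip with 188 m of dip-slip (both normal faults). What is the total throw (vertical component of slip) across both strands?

188 m

throw_A = 28.3 × sin(74.6°) = 27.28 m
throw_B = 188 × sin(58.7°) = 160.6 m
total = 27.28 + 160.6 = 188 m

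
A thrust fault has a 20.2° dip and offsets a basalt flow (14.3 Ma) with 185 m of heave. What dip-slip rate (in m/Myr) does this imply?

dip-slip = heave / cos(dip) = 185 m / cos(20.2°) = 197.1 m
rate = 197.1 m / 14.3 Ma = 0.0000138 m/yr = 13.8 m/Myr

13.8 m/Myr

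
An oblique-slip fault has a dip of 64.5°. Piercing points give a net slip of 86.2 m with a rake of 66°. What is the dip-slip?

78.7 m

dip-slip = net slip × sin(rake) = 86.2 m × sin(66°) = 78.7 m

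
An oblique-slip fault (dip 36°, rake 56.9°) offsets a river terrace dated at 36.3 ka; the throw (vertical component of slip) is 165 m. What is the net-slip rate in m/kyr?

dip-slip = throw / sin(dip) = 165 / sin(36°) = 280.7 m
net slip = dip-slip / sin(rake) = 280.7 / sin(56.9°) = 335.1 m
rate = 335.1 m / 36.3 ka = 0.00923 m/yr = 9.23 m/kyr

9.23 m/kyr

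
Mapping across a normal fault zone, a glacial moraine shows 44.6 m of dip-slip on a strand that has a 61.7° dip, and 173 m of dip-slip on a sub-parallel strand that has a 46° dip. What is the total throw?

throw_A = 44.6 × sin(61.7°) = 39.27 m
throw_B = 173 × sin(46°) = 124.4 m
total = 39.27 + 124.4 = 164 m

164 m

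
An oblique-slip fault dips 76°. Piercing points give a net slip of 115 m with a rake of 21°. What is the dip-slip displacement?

41.2 m

dip-slip = net slip × sin(rake) = 115 m × sin(21°) = 41.2 m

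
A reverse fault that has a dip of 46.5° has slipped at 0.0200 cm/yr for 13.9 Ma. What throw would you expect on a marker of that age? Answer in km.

dip-slip = rate × time = 0.0200 cm/yr × 13.9 Ma = 2780 m
throw = dip-slip × sin(dip) = 2780 × sin(46.5°) = 2020 m = 2.02 km

2.02 km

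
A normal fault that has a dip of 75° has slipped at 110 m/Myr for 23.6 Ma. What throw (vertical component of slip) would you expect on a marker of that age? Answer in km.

dip-slip = rate × time = 110 m/Myr × 23.6 Ma = 2596 m
throw = dip-slip × sin(dip) = 2596 × sin(75°) = 2510 m = 2.51 km

2.51 km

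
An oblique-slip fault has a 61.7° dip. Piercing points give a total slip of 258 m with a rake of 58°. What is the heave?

dip-slip = net slip × sin(rake) = 258 m × sin(58°) = 218.8 m
heave = dip-slip × cos(dip) = 218.8 × cos(61.7°) = 104 m

104 m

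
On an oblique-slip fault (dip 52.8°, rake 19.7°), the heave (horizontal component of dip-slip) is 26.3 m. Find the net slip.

dip-slip = heave / cos(dip) = 26.3 / cos(52.8°) = 43.50 m
net slip = dip-slip / sin(rake) = 43.50 / sin(19.7°) = 129 m

129 m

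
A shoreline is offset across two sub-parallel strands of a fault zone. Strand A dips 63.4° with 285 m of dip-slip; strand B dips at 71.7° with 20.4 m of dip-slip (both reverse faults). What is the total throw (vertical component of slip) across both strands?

throw_A = 285 × sin(63.4°) = 254.8 m
throw_B = 20.4 × sin(71.7°) = 19.37 m
total = 254.8 + 19.37 = 274 m

274 m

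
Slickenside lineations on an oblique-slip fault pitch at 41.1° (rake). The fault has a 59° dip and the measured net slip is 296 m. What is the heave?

100 m

dip-slip = net slip × sin(rake) = 296 m × sin(41.1°) = 194.6 m
heave = dip-slip × cos(dip) = 194.6 × cos(59°) = 100 m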